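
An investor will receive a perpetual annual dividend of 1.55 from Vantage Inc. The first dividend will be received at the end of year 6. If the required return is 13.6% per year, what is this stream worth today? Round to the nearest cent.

6.02

Value at end of year 5: C / r = 1.55 / 0.136 = 11.3971
Discount to today: PV = 11.3971 / (1 + 0.136)^5 = 11.3971 / 1.891872 = 6.02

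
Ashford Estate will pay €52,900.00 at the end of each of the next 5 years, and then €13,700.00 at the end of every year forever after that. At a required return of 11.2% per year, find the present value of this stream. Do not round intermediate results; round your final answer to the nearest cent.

PV of 5-year annuity: €52,900.00 × [1 − (1+0.112)^−5] / 0.112 = 194533.28008
Perpetuity value at year 5: €13,700.00 / 0.112 = 122321.42857
PV of perpetuity: 122321.42857 / (1+0.112)^5 = 71941.35415
Total PV = 194533.28008 + 71941.35415 = 266474.63422

€266474.63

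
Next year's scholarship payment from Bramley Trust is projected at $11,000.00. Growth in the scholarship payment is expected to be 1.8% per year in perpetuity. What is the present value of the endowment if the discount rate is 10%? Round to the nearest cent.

$134146.34

Growing perpetuity: P = D₁ / (r − g) = $11,000.0000 / (0.1 − 0.018) = $134,146.34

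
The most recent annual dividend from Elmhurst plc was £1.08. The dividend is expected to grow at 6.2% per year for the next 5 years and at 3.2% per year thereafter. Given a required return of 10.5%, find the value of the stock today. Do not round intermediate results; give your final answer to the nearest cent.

D_1 = 1.14696
D_2 = 1.21807
D_3 = 1.29359
D_4 = 1.37379
D_5 = 1.45897
Terminal value at year 5: TV = D_5×(1+g_2)/(r−g_2) = 1.50566/0.073 = 20.62544
P_0 = D_1/(1+r)^1 + D_2/(1+r)^2 + D_3/(1+r)^3 + D_4/(1+r)^4 + D_5/(1+r)^5 + TV/(1+r)^5
    = 1.03797 + 0.99758 + 0.95876 + 0.92145 + 0.88559 + 12.51964 = 17.32100

£17.32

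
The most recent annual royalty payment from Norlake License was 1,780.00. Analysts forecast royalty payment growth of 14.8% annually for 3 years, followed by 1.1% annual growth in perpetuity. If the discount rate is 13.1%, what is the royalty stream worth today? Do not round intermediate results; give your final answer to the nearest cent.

D_1 = 2043.44000
D_2 = 2345.86912
D_3 = 2693.05775
Terminal value at year 3: TV = D_3×(1+g_2)/(r−g_2) = 2722.68139/0.12 = 22689.01154
P_0 = D_1/(1+r)^1 + D_2/(1+r)^2 + D_3/(1+r)^3 + TV/(1+r)^3
    = 1806.75508 + 1833.91232 + 1861.47776 + 15682.95012 = 21185.09529

21185.10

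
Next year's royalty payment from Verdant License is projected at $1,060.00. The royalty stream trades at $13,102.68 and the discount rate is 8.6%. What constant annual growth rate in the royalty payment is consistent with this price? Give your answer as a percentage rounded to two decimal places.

P = D₁/(r−g) ⇒ g = r − D₁/P = 0.086 − $1,060.00/$13,102.68 = 0.005101

0.51%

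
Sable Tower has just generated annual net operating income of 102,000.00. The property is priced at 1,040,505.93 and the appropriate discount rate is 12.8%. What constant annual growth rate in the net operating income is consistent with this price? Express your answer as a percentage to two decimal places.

P = D₀(1+g)/(r−g) ⇒ P(r−g) = D₀(1+g) ⇒ g(P+D₀) = P·r − D₀
g = (P·r − D₀)/(P + D₀) = (1,040,505.93×0.128 − 102,000.00) / (1,040,505.93 + 102,000.00) = 0.027295

2.73%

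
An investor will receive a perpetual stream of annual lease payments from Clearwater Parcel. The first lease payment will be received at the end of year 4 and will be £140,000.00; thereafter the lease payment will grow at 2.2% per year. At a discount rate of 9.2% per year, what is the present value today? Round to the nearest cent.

£1535896.96

Value at end of year 3: C₁ / (r − g) = £140,000.00 / (0.092 − 0.022) = £2,000,000.0000
Discount to today: PV = £2,000,000.0000 / (1 + 0.092)^3 = £2,000,000.0000 / 1.302171 = £1,535,896.96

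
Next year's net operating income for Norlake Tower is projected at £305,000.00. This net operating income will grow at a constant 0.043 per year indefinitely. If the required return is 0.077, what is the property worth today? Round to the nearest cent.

£8970588.24

Growing perpetuity: P = D₁ / (r − g) = £305,000.0000 / (0.077 − 0.043) = £8,970,588.24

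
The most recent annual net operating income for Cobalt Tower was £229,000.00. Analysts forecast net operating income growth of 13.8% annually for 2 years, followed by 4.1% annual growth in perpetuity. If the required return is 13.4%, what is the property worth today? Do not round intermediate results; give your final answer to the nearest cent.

D_1 = 260602.00000
D_2 = 296565.07600
Terminal value at year 2: TV = D_2×(1+g_2)/(r−g_2) = 308724.24412/0.093 = 3319615.52813
P_0 = D_1/(1+r)^1 + D_2/(1+r)^2 + TV/(1+r)^2
    = 229807.76014 + 230618.36952 + 2581437.87822 = 3041864.00789

£3041864.01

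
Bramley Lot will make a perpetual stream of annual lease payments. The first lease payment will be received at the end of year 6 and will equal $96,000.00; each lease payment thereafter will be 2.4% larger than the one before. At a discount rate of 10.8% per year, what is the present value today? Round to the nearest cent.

Value at end of year 5: C₁ / (r − g) = $96,000.00 / (0.108 − 0.024) = $1,142,857.1429
Discount to today: PV = $1,142,857.1429 / (1 + 0.108)^5 = $1,142,857.1429 / 1.669932 = $684,373.44

$684373.44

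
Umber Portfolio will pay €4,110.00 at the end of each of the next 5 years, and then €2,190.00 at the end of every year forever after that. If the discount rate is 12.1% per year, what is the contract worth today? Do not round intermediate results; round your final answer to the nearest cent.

€25003.23

PV of 5-year annuity: €4,110.00 × [1 − (1+0.121)^−5] / 0.121 = 14779.00052
Perpetuity value at year 5: €2,190.00 / 0.121 = 18099.17355
PV of perpetuity: 18099.17355 / (1+0.121)^5 = 10224.23167
Total PV = 14779.00052 + 10224.23167 = 25003.23219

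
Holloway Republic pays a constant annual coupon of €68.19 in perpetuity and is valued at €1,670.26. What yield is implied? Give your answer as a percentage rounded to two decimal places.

P = C/r ⇒ r = C/P = €68.19/€1,670.26 = 0.040826

4.08%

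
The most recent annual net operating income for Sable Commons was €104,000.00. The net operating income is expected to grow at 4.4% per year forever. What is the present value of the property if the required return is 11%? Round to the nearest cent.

D₁ = D₀ × (1 + g) = €104,000.00 × 1.044 = €108,576.0000
Growing perpetuity: P = D₁ / (r − g) = €108,576.0000 / (0.11 − 0.044) = €1,645,090.91

€1645090.91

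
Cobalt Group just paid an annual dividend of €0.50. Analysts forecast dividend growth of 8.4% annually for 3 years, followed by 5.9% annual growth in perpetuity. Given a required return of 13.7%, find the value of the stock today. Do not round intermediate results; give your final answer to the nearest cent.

€7.25

D_1 = 0.54200
D_2 = 0.58753
D_3 = 0.63688
Terminal value at year 3: TV = D_3×(1+g_2)/(r−g_2) = 0.67446/0.078 = 8.64688
P_0 = D_1/(1+r)^1 + D_2/(1+r)^2 + D_3/(1+r)^3 + TV/(1+r)^3
    = 0.47669 + 0.45447 + 0.43329 + 5.88272 = 7.24717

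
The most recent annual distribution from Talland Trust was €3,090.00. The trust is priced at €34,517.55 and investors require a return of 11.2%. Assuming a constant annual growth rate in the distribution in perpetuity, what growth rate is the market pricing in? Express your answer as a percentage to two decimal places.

2.06%

P = D₀(1+g)/(r−g) ⇒ P(r−g) = D₀(1+g) ⇒ g(P+D₀) = P·r − D₀
g = (P·r − D₀)/(P + D₀) = (€34,517.55×0.112 − €3,090.00) / (€34,517.55 + €3,090.00) = 0.020633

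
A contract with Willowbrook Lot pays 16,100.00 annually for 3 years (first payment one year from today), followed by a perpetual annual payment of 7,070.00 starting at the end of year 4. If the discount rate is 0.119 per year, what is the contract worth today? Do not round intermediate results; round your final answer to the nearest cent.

81137.63

PV of 3-year annuity: 16,100.00 × [1 − (1+0.119)^−3] / 0.119 = 38736.03018
Perpetuity value at year 3: 7,070.00 / 0.119 = 59411.76471
PV of perpetuity: 59411.76471 / (1+0.119)^3 = 42401.59493
Total PV = 38736.03018 + 42401.59493 = 81137.62511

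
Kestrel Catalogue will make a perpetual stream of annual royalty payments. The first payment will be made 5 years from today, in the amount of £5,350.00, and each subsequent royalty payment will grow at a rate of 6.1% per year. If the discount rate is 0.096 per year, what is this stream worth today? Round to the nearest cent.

Value at end of year 4: C₁ / (r − g) = £5,350.00 / (0.096 − 0.061) = £152,857.1429
Discount to today: PV = £152,857.1429 / (1 + 0.096)^4 = £152,857.1429 / 1.442920 = £105,935.99

£105935.99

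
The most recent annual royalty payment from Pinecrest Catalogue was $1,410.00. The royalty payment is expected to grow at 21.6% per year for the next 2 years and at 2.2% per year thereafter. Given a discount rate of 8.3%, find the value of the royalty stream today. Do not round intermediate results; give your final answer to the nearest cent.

D_1 = 1714.56000
D_2 = 2084.90496
Terminal value at year 2: TV = D_2×(1+g_2)/(r−g_2) = 2130.77287/0.061 = 34930.70277
P_0 = D_1/(1+r)^1 + D_2/(1+r)^2 + TV/(1+r)^2
    = 1583.15789 + 1777.58079 + 29781.76347 = 33142.50216

$33142.50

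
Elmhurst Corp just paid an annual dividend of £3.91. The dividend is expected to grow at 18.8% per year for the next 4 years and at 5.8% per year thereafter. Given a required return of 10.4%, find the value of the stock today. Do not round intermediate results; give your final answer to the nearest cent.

£139.44

D_1 = 4.64508
D_2 = 5.51836
D_3 = 6.55581
D_4 = 7.78830
Terminal value at year 4: TV = D_4×(1+g_2)/(r−g_2) = 8.24002/0.046 = 179.13084
P_0 = D_1/(1+r)^1 + D_2/(1+r)^2 + D_3/(1+r)^3 + D_4/(1+r)^4 + TV/(1+r)^4
    = 4.20750 + 4.52764 + 4.87213 + 5.24284 + 120.58522 = 139.43532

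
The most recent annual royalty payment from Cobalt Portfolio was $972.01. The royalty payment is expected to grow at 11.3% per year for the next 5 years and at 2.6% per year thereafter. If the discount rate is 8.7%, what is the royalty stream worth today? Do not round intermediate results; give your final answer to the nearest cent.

D_1 = 1081.84713
D_2 = 1204.09586
D_3 = 1340.15869
D_4 = 1491.59662
D_5 = 1660.14704
Terminal value at year 5: TV = D_5×(1+g_2)/(r−g_2) = 1703.31086/0.061 = 27923.12885
P_0 = D_1/(1+r)^1 + D_2/(1+r)^2 + D_3/(1+r)^3 + D_4/(1+r)^4 + D_5/(1+r)^5 + TV/(1+r)^5
    = 995.25955 + 1019.06521 + 1043.44027 + 1068.39836 + 1093.95343 + 18399.93801 = 23620.05483

$23620.05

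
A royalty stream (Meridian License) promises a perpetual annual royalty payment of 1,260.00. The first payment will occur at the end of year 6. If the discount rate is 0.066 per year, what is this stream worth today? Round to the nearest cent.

13868.85

Value at end of year 5: C / r = 1,260.00 / 0.066 = 19,090.9091
Discount to today: PV = 19,090.9091 / (1 + 0.066)^5 = 19,090.9091 / 1.376531 = 13,868.85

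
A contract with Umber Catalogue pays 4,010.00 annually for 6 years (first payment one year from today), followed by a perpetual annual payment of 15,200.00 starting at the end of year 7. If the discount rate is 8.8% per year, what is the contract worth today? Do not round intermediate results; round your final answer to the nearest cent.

PV of 6-year annuity: 4,010.00 × [1 − (1+0.088)^−6] / 0.088 = 18096.30514
Perpetuity value at year 6: 15,200.00 / 0.088 = 172727.27273
PV of perpetuity: 172727.27273 / (1+0.088)^6 = 104132.79939
Total PV = 18096.30514 + 104132.79939 = 122229.10452

122229.10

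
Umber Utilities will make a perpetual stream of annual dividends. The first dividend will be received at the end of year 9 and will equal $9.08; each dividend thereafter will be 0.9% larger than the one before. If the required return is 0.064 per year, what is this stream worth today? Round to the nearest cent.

Value at end of year 8: C₁ / (r − g) = $9.08 / (0.064 − 0.009) = $165.0909
Discount to today: PV = $165.0909 / (1 + 0.064)^8 = $165.0909 / 1.642605 = $100.51

$100.51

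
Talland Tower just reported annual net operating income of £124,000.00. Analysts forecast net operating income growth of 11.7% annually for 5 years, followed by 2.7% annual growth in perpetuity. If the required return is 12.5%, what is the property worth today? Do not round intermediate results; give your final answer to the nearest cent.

£1860816.56

D_1 = 138508.00000
D_2 = 154713.43600
D_3 = 172814.90801
D_4 = 193034.25225
D_5 = 215619.25976
Terminal value at year 5: TV = D_5×(1+g_2)/(r−g_2) = 221440.97978/0.098 = 2259601.83445
P_0 = D_1/(1+r)^1 + D_2/(1+r)^2 + D_3/(1+r)^3 + D_4/(1+r)^4 + D_5/(1+r)^5 + TV/(1+r)^5
    = 123118.22222 + 122242.71486 + 121373.43334 + 120510.33337 + 119653.37100 + 1253918.48992 = 1860816.56470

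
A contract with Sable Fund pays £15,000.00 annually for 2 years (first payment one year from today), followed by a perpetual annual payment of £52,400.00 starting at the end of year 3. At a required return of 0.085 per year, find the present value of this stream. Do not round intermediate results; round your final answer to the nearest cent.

£550230.91

PV of 2-year annuity: £15,000.00 × [1 − (1+0.085)^−2] / 0.085 = 26566.71409
Perpetuity value at year 2: £52,400.00 / 0.085 = 616470.58824
PV of perpetuity: 616470.58824 / (1+0.085)^2 = 523664.20033
Total PV = 26566.71409 + 523664.20033 = 550230.91443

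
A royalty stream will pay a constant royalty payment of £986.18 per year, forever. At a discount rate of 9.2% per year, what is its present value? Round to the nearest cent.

£10719.35

Level perpetuity: PV = C / r = £986.18 / 0.092 = £10,719.35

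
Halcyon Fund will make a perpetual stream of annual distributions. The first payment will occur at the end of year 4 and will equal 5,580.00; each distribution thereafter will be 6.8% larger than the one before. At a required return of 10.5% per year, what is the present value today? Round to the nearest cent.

111775.25

Value at end of year 3: C₁ / (r − g) = 5,580.00 / (0.105 − 0.068) = 150,810.8108
Discount to today: PV = 150,810.8108 / (1 + 0.105)^3 = 150,810.8108 / 1.349233 = 111,775.25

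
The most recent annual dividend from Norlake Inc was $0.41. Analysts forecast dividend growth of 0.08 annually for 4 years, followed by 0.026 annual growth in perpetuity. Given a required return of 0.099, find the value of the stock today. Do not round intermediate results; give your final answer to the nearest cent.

D_1 = 0.44280
D_2 = 0.47822
D_3 = 0.51648
D_4 = 0.55780
Terminal value at year 4: TV = D_4×(1+g_2)/(r−g_2) = 0.57230/0.073 = 7.83977
P_0 = D_1/(1+r)^1 + D_2/(1+r)^2 + D_3/(1+r)^3 + D_4/(1+r)^4 + TV/(1+r)^4
    = 0.40291 + 0.39595 + 0.38910 + 0.38237 + 5.37418 = 6.94452

$6.94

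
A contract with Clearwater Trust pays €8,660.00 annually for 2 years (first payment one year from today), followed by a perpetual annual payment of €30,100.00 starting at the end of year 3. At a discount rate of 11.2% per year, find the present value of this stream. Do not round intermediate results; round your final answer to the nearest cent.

€232130.78

PV of 2-year annuity: €8,660.00 × [1 − (1+0.112)^−2] / 0.112 = 14791.15988
Perpetuity value at year 2: €30,100.00 / 0.112 = 268750.00000
PV of perpetuity: 268750.00000 / (1+0.112)^2 = 217339.61751
Total PV = 14791.15988 + 217339.61751 = 232130.77739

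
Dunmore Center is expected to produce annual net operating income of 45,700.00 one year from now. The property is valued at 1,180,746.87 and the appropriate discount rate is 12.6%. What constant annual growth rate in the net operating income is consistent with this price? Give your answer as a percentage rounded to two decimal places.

8.73%

P = D₁/(r−g) ⇒ g = r − D₁/P = 0.126 − 45,700.00/1,180,746.87 = 0.087296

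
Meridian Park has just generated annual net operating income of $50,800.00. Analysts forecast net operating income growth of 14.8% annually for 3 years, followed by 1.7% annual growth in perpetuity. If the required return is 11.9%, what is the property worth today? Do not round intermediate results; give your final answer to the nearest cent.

$707351.64

D_1 = 58318.40000
D_2 = 66949.52320
D_3 = 76858.05263
Terminal value at year 3: TV = D_3×(1+g_2)/(r−g_2) = 78164.63953/0.102 = 766319.99538
P_0 = D_1/(1+r)^1 + D_2/(1+r)^2 + D_3/(1+r)^3 + TV/(1+r)^3
    = 52116.53262 + 53467.18449 + 54852.83985 + 546915.07972 = 707351.63668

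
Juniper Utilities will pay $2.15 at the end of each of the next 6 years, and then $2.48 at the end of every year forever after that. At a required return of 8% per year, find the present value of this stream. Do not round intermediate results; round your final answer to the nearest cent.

PV of 6-year annuity: $2.15 × [1 − (1+0.08)^−6] / 0.08 = 9.93919
Perpetuity value at year 6: $2.48 / 0.08 = 31.00000
PV of perpetuity: 31.00000 / (1+0.08)^6 = 19.53526
Total PV = 9.93919 + 19.53526 = 29.47445

$29.47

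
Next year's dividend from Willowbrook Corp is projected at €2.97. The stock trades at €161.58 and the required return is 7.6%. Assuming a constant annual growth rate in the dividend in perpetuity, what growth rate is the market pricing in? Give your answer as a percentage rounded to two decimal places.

5.76%

P = D₁/(r−g) ⇒ g = r − D₁/P = 0.076 − €2.97/€161.58 = 0.057619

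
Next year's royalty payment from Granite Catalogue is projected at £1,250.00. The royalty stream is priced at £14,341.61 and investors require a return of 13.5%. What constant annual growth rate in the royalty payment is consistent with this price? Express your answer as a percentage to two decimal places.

4.78%

P = D₁/(r−g) ⇒ g = r − D₁/P = 0.135 − £1,250.00/£14,341.61 = 0.047841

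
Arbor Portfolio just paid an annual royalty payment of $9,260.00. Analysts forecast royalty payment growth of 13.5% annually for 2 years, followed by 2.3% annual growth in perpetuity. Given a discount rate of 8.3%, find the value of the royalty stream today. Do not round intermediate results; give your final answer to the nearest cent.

D_1 = 10510.10000
D_2 = 11928.96350
Terminal value at year 2: TV = D_2×(1+g_2)/(r−g_2) = 12203.32966/0.06 = 203388.82768
P_0 = D_1/(1+r)^1 + D_2/(1+r)^2 + TV/(1+r)^2
    = 9704.61681 + 10170.58179 + 173408.41945 = 193283.61804

$193283.62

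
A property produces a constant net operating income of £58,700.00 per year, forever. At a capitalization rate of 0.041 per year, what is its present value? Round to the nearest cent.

£1431707.32

Level perpetuity: PV = C / r = £58,700.00 / 0.041 = £1,431,707.32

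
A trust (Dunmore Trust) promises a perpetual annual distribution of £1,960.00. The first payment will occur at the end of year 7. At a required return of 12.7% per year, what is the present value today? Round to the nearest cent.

Value at end of year 6: C / r = £1,960.00 / 0.127 = £15,433.0709
Discount to today: PV = £15,433.0709 / (1 + 0.127)^6 = £15,433.0709 / 2.049007 = £7,531.97

£7531.97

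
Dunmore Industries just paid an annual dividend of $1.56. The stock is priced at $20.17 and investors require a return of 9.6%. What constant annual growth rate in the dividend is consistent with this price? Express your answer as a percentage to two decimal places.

P = D₀(1+g)/(r−g) ⇒ P(r−g) = D₀(1+g) ⇒ g(P+D₀) = P·r − D₀
g = (P·r − D₀)/(P + D₀) = ($20.17×0.096 − $1.56) / ($20.17 + $1.56) = 0.017318

1.73%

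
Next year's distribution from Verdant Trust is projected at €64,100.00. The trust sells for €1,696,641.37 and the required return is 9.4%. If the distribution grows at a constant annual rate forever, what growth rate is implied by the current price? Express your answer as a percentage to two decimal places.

P = D₁/(r−g) ⇒ g = r − D₁/P = 0.094 − €64,100.00/€1,696,641.37 = 0.056219

5.62%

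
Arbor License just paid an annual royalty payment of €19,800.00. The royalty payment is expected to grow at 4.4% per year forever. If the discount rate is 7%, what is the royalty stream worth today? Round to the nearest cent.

D₁ = D₀ × (1 + g) = €19,800.00 × 1.044 = €20,671.2000
Growing perpetuity: P = D₁ / (r − g) = €20,671.2000 / (0.07 − 0.044) = €795,046.15

€795046.15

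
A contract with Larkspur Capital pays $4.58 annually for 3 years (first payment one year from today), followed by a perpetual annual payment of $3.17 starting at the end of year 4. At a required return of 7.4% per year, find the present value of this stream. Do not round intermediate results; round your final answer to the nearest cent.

PV of 3-year annuity: $4.58 × [1 − (1+0.074)^−3] / 0.074 = 11.93207
Perpetuity value at year 3: $3.17 / 0.074 = 42.83784
PV of perpetuity: 42.83784 / (1+0.074)^3 = 34.57918
Total PV = 11.93207 + 34.57918 = 46.51125

$46.51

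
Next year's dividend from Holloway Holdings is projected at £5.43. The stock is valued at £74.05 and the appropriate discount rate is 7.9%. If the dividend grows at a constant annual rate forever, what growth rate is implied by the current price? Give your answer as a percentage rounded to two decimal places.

P = D₁/(r−g) ⇒ g = r − D₁/P = 0.079 − £5.43/£74.05 = 0.005671

0.57%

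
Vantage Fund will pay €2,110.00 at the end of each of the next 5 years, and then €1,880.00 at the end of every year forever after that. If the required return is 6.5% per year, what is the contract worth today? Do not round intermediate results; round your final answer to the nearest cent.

€29878.88

PV of 5-year annuity: €2,110.00 × [1 − (1+0.065)^−5] / 0.065 = 8768.48361
Perpetuity value at year 5: €1,880.00 / 0.065 = 28923.07692
PV of perpetuity: 28923.07692 / (1+0.065)^5 = 21110.39958
Total PV = 8768.48361 + 21110.39958 = 29878.88319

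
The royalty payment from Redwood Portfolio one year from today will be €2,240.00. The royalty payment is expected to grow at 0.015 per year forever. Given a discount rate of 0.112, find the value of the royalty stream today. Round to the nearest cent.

Growing perpetuity: P = D₁ / (r − g) = €2,240.0000 / (0.112 − 0.015) = €23,092.78

€23092.78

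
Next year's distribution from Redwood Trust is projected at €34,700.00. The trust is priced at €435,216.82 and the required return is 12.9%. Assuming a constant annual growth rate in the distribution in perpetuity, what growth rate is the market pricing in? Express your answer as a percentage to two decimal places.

4.93%

P = D₁/(r−g) ⇒ g = r − D₁/P = 0.129 − €34,700.00/€435,216.82 = 0.049270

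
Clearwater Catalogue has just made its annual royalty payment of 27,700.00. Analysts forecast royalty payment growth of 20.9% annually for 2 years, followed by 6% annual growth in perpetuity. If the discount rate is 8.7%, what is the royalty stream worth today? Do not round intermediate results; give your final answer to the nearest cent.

D_1 = 33489.30000
D_2 = 40488.56370
Terminal value at year 2: TV = D_2×(1+g_2)/(r−g_2) = 42917.87752/0.027 = 1589551.01933
P_0 = D_1/(1+r)^1 + D_2/(1+r)^2 + TV/(1+r)^2
    = 30808.92364 + 34266.77892 + 1345288.35754 = 1410364.06010

1410364.06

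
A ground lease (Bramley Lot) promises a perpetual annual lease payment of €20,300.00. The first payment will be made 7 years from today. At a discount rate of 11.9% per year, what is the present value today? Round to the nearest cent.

Value at end of year 6: C / r = €20,300.00 / 0.119 = €170,588.2353
Discount to today: PV = €170,588.2353 / (1 + 0.119)^6 = €170,588.2353 / 1.963272 = €86,889.75

€86889.75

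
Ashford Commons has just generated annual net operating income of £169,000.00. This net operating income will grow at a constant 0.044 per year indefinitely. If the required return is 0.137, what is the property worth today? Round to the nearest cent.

£1897161.29

D₁ = D₀ × (1 + g) = £169,000.00 × 1.044 = £176,436.0000
Growing perpetuity: P = D₁ / (r − g) = £176,436.0000 / (0.137 − 0.044) = £1,897,161.29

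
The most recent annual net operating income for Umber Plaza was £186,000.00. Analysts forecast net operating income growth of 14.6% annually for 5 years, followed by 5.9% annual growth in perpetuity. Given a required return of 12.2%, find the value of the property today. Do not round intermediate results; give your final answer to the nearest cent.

£4466987.72

D_1 = 213156.00000
D_2 = 244276.77600
D_3 = 279941.18530
D_4 = 320812.59835
D_5 = 367651.23771
Terminal value at year 5: TV = D_5×(1+g_2)/(r−g_2) = 389342.66073/0.063 = 6180042.23386
P_0 = D_1/(1+r)^1 + D_2/(1+r)^2 + D_3/(1+r)^3 + D_4/(1+r)^4 + D_5/(1+r)^5 + TV/(1+r)^5
    = 189978.60963 + 194042.32320 + 198192.96113 + 202432.38276 + 206762.48720 + 3475578.95155 = 4466987.71546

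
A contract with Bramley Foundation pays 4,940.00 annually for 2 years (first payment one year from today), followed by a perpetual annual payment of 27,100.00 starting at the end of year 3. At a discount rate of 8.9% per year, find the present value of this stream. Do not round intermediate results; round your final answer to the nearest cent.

PV of 2-year annuity: 4,940.00 × [1 − (1+0.089)^−2] / 0.089 = 8701.81066
Perpetuity value at year 2: 27,100.00 / 0.089 = 304494.38202
PV of perpetuity: 304494.38202 / (1+0.089)^2 = 256757.72840
Total PV = 8701.81066 + 256757.72840 = 265459.53906

265459.54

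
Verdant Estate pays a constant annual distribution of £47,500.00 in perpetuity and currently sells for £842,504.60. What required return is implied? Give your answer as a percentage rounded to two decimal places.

5.64%

P = C/r ⇒ r = C/P = £47,500.00/£842,504.60 = 0.056380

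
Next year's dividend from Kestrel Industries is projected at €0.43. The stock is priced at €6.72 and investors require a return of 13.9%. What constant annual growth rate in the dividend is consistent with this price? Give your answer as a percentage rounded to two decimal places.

7.50%

P = D₁/(r−g) ⇒ g = r − D₁/P = 0.139 − €0.43/€6.72 = 0.075012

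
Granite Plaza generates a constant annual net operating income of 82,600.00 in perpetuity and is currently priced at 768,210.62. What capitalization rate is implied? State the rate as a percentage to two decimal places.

P = C/r ⇒ r = C/P = 82,600.00/768,210.62 = 0.107523

10.75%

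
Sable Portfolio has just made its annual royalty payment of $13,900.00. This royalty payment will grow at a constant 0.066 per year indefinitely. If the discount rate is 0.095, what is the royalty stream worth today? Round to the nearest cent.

$510944.83

D₁ = D₀ × (1 + g) = $13,900.00 × 1.066 = $14,817.4000
Growing perpetuity: P = D₁ / (r − g) = $14,817.4000 / (0.095 − 0.066) = $510,944.83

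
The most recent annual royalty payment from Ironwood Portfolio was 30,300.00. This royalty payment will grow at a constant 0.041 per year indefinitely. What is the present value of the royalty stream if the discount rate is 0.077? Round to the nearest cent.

876175.00

D₁ = D₀ × (1 + g) = 30,300.00 × 1.041 = 31,542.3000
Growing perpetuity: P = D₁ / (r − g) = 31,542.3000 / (0.077 − 0.041) = 876,175.00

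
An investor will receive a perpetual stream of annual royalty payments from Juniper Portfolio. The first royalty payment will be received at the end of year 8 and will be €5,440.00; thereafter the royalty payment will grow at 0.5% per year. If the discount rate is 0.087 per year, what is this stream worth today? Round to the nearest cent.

€36998.00

Value at end of year 7: C₁ / (r − g) = €5,440.00 / (0.087 − 0.005) = €66,341.4634
Discount to today: PV = €66,341.4634 / (1 + 0.087)^7 = €66,341.4634 / 1.793109 = €36,998.00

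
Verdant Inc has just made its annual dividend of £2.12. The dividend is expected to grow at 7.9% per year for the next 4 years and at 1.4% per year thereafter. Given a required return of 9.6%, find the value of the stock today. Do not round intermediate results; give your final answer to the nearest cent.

D_1 = 2.28748
D_2 = 2.46819
D_3 = 2.66318
D_4 = 2.87357
Terminal value at year 4: TV = D_4×(1+g_2)/(r−g_2) = 2.91380/0.082 = 35.53413
P_0 = D_1/(1+r)^1 + D_2/(1+r)^2 + D_3/(1+r)^3 + D_4/(1+r)^4 + TV/(1+r)^4
    = 2.08712 + 2.05474 + 2.02287 + 1.99150 + 24.62655 = 32.78278

£32.78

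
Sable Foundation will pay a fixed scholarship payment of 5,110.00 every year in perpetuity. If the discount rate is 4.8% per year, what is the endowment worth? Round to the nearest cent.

106458.33

Level perpetuity: PV = C / r = 5,110.00 / 0.048 = 106,458.33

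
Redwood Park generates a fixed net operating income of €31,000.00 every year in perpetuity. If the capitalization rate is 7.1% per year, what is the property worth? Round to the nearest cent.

€436619.72

Level perpetuity: PV = C / r = €31,000.00 / 0.071 = €436,619.72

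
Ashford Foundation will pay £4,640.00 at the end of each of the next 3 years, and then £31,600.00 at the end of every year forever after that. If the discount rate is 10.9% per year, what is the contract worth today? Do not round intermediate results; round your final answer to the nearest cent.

£223910.95

PV of 3-year annuity: £4,640.00 × [1 − (1+0.109)^−3] / 0.109 = 11358.58632
Perpetuity value at year 3: £31,600.00 / 0.109 = 289908.25688
PV of perpetuity: 289908.25688 / (1+0.109)^3 = 212552.36728
Total PV = 11358.58632 + 212552.36728 = 223910.95360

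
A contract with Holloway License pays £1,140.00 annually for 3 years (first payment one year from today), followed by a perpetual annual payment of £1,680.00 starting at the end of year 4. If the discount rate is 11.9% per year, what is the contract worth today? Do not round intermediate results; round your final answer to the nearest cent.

PV of 3-year annuity: £1,140.00 × [1 − (1+0.119)^−3] / 0.119 = 2742.79965
Perpetuity value at year 3: £1,680.00 / 0.119 = 14117.64706
PV of perpetuity: 14117.64706 / (1+0.119)^3 = 10075.62652
Total PV = 2742.79965 + 10075.62652 = 12818.42617

£12818.43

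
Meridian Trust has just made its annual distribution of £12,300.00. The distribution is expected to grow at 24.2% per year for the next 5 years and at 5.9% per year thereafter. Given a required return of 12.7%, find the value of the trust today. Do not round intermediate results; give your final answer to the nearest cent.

£394464.85

D_1 = 15276.60000
D_2 = 18973.53720
D_3 = 23565.13320
D_4 = 29267.89544
D_5 = 36350.72613
Terminal value at year 5: TV = D_5×(1+g_2)/(r−g_2) = 38495.41898/0.068 = 566109.10257
P_0 = D_1/(1+r)^1 + D_2/(1+r)^2 + D_3/(1+r)^3 + D_4/(1+r)^4 + D_5/(1+r)^5 + TV/(1+r)^5
    = 13555.10204 + 14938.27572 + 16462.58957 + 18142.44565 + 19993.71561 + 311372.71809 = 394464.84667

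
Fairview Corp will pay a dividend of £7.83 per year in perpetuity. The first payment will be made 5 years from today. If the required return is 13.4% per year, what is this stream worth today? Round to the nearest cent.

£35.33

Value at end of year 4: C / r = £7.83 / 0.134 = £58.4328
Discount to today: PV = £58.4328 / (1 + 0.134)^4 = £58.4328 / 1.653683 = £35.33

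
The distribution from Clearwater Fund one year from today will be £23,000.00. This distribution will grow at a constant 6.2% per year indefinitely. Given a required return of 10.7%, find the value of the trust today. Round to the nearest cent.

£511111.11

Growing perpetuity: P = D₁ / (r − g) = £23,000.0000 / (0.107 − 0.062) = £511,111.11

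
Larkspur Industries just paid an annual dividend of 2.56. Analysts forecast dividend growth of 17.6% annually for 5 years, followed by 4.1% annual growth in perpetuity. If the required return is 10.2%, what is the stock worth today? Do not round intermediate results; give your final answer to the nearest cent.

D_1 = 3.01056
D_2 = 3.54042
D_3 = 4.16353
D_4 = 4.89631
D_5 = 5.75807
Terminal value at year 5: TV = D_5×(1+g_2)/(r−g_2) = 5.99415/0.061 = 98.26469
P_0 = D_1/(1+r)^1 + D_2/(1+r)^2 + D_3/(1+r)^3 + D_4/(1+r)^4 + D_5/(1+r)^5 + TV/(1+r)^5
    = 2.73191 + 2.91535 + 3.11112 + 3.32004 + 3.54298 + 60.46297 = 76.08437

76.08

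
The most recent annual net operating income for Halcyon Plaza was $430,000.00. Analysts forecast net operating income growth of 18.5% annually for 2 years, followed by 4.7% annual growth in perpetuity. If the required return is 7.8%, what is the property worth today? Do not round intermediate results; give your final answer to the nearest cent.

$18541289.13

D_1 = 509550.00000
D_2 = 603816.75000
Terminal value at year 2: TV = D_2×(1+g_2)/(r−g_2) = 632196.13725/0.031 = 20393423.78226
P_0 = D_1/(1+r)^1 + D_2/(1+r)^2 + TV/(1+r)^2
    = 472680.89054 + 519598.19600 + 17549010.03908 = 18541289.12562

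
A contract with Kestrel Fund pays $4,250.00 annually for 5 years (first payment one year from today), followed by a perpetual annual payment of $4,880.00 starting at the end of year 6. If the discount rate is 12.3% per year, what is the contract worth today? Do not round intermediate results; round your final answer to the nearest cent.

PV of 5-year annuity: $4,250.00 × [1 − (1+0.123)^−5] / 0.123 = 15207.11931
Perpetuity value at year 5: $4,880.00 / 0.123 = 39674.79675
PV of perpetuity: 39674.79675 / (1+0.123)^5 = 22213.44563
Total PV = 15207.11931 + 22213.44563 = 37420.56494

$37420.56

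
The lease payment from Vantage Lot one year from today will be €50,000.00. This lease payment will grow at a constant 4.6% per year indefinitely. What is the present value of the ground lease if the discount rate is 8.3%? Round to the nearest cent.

€1351351.35

Growing perpetuity: P = D₁ / (r − g) = €50,000.0000 / (0.083 − 0.046) = €1,351,351.35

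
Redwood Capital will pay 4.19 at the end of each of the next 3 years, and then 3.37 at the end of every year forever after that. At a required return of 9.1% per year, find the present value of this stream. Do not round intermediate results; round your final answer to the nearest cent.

39.10

PV of 3-year annuity: 4.19 × [1 − (1+0.091)^−3] / 0.091 = 10.58725
Perpetuity value at year 3: 3.37 / 0.091 = 37.03297
PV of perpetuity: 37.03297 / (1+0.091)^3 = 28.51768
Total PV = 10.58725 + 28.51768 = 39.10493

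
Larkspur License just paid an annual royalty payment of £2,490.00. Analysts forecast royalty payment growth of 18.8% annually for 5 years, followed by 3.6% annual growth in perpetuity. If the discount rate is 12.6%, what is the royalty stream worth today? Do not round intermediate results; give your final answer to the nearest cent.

£52135.93

D_1 = 2958.12000
D_2 = 3514.24656
D_3 = 4174.92491
D_4 = 4959.81080
D_5 = 5892.25523
Terminal value at year 5: TV = D_5×(1+g_2)/(r−g_2) = 6104.37641/0.09 = 67826.40461
P_0 = D_1/(1+r)^1 + D_2/(1+r)^2 + D_3/(1+r)^3 + D_4/(1+r)^4 + D_5/(1+r)^5 + TV/(1+r)^5
    = 2627.10480 + 2771.75888 + 2924.37793 + 3085.40051 + 3255.28935 + 37471.99744 = 52135.92891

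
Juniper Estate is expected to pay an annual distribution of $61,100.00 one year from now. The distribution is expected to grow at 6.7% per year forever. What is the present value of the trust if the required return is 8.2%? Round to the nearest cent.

$4073333.33

Growing perpetuity: P = D₁ / (r − g) = $61,100.0000 / (0.082 − 0.067) = $4,073,333.33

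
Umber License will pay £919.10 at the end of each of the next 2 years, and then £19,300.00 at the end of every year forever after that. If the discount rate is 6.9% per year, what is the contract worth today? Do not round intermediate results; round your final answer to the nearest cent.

PV of 2-year annuity: £919.10 × [1 − (1+0.069)^−2] / 0.069 = 1664.05565
Perpetuity value at year 2: £19,300.00 / 0.069 = 279710.14493
PV of perpetuity: 279710.14493 / (1+0.069)^2 = 244766.96783
Total PV = 1664.05565 + 244766.96783 = 246431.02348

£246431.02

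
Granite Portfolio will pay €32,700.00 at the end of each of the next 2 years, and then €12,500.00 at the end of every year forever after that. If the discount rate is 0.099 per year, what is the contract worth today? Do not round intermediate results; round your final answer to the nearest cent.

€161367.58

PV of 2-year annuity: €32,700.00 × [1 − (1+0.099)^−2] / 0.099 = 56828.31857
Perpetuity value at year 2: €12,500.00 / 0.099 = 126262.62626
PV of perpetuity: 126262.62626 / (1+0.099)^2 = 104539.26289
Total PV = 56828.31857 + 104539.26289 = 161367.58147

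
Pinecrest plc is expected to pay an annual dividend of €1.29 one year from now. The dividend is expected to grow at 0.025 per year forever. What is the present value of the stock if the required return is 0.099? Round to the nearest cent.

€17.43

Growing perpetuity: P = D₁ / (r − g) = €1.2900 / (0.099 − 0.025) = €17.43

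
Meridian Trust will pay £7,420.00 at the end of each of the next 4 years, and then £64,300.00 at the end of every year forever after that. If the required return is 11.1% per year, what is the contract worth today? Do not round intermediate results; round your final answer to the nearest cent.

£403188.28

PV of 4-year annuity: £7,420.00 × [1 − (1+0.111)^−4] / 0.111 = 22971.08296
Perpetuity value at year 4: £64,300.00 / 0.111 = 579279.27928
PV of perpetuity: 579279.27928 / (1+0.111)^4 = 380217.19920
Total PV = 22971.08296 + 380217.19920 = 403188.28216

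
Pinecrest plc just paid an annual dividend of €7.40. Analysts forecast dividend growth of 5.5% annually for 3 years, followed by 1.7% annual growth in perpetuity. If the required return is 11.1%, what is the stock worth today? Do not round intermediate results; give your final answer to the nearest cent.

D_1 = 7.80700
D_2 = 8.23639
D_3 = 8.68939
Terminal value at year 3: TV = D_3×(1+g_2)/(r−g_2) = 8.83711/0.094 = 94.01176
P_0 = D_1/(1+r)^1 + D_2/(1+r)^2 + D_3/(1+r)^3 + TV/(1+r)^3
    = 7.02700 + 6.67281 + 6.33646 + 68.55514 = 88.59141

€88.59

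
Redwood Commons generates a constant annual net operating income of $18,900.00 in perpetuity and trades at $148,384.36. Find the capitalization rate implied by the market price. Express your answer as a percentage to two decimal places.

12.74%

P = C/r ⇒ r = C/P = $18,900.00/$148,384.36 = 0.127372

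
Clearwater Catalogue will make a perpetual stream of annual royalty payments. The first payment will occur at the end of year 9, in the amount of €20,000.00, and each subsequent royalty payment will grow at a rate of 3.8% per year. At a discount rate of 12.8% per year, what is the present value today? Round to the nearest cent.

€84784.15

Value at end of year 8: C₁ / (r − g) = €20,000.00 / (0.128 − 0.038) = €222,222.2222
Discount to today: PV = €222,222.2222 / (1 + 0.128)^8 = €222,222.2222 / 2.621035 = €84,784.15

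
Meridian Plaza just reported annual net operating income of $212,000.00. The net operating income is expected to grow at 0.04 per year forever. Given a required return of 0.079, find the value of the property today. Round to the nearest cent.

$5653333.33

D₁ = D₀ × (1 + g) = $212,000.00 × 1.04 = $220,480.0000
Growing perpetuity: P = D₁ / (r − g) = $220,480.0000 / (0.079 − 0.04) = $5,653,333.33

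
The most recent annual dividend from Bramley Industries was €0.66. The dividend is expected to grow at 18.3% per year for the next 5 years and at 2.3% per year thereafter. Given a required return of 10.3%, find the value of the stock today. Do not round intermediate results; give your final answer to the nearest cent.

D_1 = 0.78078
D_2 = 0.92366
D_3 = 1.09269
D_4 = 1.29266
D_5 = 1.52921
Terminal value at year 5: TV = D_5×(1+g_2)/(r−g_2) = 1.56438/0.08 = 19.55480
P_0 = D_1/(1+r)^1 + D_2/(1+r)^2 + D_3/(1+r)^3 + D_4/(1+r)^4 + D_5/(1+r)^5 + TV/(1+r)^5
    = 0.70787 + 0.75921 + 0.81428 + 0.87333 + 0.93668 + 11.97776 = 16.06913

€16.07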